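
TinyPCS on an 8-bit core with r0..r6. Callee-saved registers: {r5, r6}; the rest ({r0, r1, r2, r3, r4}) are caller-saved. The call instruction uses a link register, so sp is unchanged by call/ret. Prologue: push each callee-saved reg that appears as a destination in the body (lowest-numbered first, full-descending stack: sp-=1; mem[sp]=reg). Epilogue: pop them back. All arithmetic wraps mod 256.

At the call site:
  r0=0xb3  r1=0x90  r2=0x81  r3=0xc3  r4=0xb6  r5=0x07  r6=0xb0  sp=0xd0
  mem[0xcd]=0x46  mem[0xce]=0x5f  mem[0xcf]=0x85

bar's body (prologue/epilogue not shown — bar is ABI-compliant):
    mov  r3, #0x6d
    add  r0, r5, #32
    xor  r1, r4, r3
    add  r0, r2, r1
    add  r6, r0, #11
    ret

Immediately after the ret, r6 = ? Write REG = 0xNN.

REG = 0xb0

prologue: push r6 -> mem[0xcf]=0xb0, sp=0xcf
body[0] mov  r3, #0x6d -> r3=0x6d
body[1] add  r0, r5, #32 -> r0=0x27
body[2] xor  r1, r4, r3 -> r1=0xdb
body[3] add  r0, r2, r1 -> r0=0x5c
body[4] add  r6, r0, #11 -> r6=0x67
epilogue: pop r6=0xb0, sp=0xd0
r6 is callee-saved -> restored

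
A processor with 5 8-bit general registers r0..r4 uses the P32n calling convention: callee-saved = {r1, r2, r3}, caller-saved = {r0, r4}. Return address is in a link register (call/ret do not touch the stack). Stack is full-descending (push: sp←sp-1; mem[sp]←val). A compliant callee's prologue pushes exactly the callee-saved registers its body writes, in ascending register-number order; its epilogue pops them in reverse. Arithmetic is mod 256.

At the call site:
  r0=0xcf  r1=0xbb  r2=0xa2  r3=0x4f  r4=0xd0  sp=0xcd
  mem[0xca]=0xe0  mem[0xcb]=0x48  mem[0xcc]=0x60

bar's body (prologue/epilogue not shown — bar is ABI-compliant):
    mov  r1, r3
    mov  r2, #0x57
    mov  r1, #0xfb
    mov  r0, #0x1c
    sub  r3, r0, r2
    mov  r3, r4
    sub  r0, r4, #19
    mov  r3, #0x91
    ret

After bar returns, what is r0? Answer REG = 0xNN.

prologue: push r1 -> mem[0xcc]=0xbb, sp=0xcc
prologue: push r2 -> mem[0xcb]=0xa2, sp=0xcb
prologue: push r3 -> mem[0xca]=0x4f, sp=0xca
body[0] mov  r1, r3 -> r1=0x4f
body[1] mov  r2, #0x57 -> r2=0x57
body[2] mov  r1, #0xfb -> r1=0xfb
body[3] mov  r0, #0x1c -> r0=0x1c
body[4] sub  r3, r0, r2 -> r3=0xc5
body[5] mov  r3, r4 -> r3=0xd0
body[6] sub  r0, r4, #19 -> r0=0xbd
body[7] mov  r3, #0x91 -> r3=0x91
epilogue: pop r3=0x4f, sp=0xcb
epilogue: pop r2=0xa2, sp=0xcc
epilogue: pop r1=0xbb, sp=0xcd
r0 is caller-saved -> body value

REG = 0xbd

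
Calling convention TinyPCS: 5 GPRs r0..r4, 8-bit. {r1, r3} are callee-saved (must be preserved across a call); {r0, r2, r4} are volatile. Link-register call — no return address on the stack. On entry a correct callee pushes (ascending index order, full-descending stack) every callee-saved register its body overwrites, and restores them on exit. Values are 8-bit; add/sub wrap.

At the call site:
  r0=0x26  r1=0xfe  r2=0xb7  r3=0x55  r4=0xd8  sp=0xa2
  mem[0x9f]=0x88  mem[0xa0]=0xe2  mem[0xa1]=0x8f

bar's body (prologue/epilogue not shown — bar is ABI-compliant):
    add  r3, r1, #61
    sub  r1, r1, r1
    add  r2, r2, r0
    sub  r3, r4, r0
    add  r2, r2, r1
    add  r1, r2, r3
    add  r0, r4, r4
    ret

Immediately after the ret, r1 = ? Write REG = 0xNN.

REG = 0xfe

prologue: push r1 -> mem[0xa1]=0xfe, sp=0xa1
prologue: push r3 -> mem[0xa0]=0x55, sp=0xa0
body[0] add  r3, r1, #61 -> r3=0x3b
body[1] sub  r1, r1, r1 -> r1=0x00
body[2] add  r2, r2, r0 -> r2=0xdd
body[3] sub  r3, r4, r0 -> r3=0xb2
body[4] add  r2, r2, r1 -> r2=0xdd
body[5] add  r1, r2, r3 -> r1=0x8f
body[6] add  r0, r4, r4 -> r0=0xb0
epilogue: pop r3=0x55, sp=0xa1
epilogue: pop r1=0xfe, sp=0xa2
r1 is callee-saved -> restored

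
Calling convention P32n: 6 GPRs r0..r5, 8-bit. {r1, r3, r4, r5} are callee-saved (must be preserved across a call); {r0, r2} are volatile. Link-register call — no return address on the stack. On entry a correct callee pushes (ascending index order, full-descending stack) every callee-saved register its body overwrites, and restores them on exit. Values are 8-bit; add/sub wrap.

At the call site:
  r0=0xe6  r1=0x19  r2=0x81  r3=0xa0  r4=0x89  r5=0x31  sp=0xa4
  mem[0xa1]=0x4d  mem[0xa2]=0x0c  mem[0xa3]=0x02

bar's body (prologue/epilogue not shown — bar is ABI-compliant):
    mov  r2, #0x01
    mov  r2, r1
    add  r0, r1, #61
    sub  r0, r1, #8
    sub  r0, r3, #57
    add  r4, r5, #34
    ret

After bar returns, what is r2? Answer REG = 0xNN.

REG = 0x19

prologue: push r4 → mem[0xa3]=0x89, sp=0xa3
body[0] mov  r2, #0x01 → r2=0x01
body[1] mov  r2, r1 → r2=0x19
body[2] add  r0, r1, #61 → r0=0x56
body[3] sub  r0, r1, #8 → r0=0x11
body[4] sub  r0, r3, #57 → r0=0x67
body[5] add  r4, r5, #34 → r4=0x53
epilogue: pop r4=0x89, sp=0xa4
r2 is caller-saved → body value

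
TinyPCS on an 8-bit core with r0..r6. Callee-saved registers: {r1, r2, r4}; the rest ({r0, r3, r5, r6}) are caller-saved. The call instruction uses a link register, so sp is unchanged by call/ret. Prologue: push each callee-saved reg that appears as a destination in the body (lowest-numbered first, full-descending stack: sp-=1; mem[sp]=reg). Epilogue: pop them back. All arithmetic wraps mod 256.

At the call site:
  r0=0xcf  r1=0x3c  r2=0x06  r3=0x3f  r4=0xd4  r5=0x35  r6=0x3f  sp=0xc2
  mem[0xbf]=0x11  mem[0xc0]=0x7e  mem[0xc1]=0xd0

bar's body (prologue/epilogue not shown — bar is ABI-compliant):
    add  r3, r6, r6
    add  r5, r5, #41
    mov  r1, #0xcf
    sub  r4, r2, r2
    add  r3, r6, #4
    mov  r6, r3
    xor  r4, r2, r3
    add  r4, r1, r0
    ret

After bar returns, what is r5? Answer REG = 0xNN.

prologue: push r1 → mem[0xc1]=0x3c, sp=0xc1
prologue: push r4 → mem[0xc0]=0xd4, sp=0xc0
body[0] add  r3, r6, r6 → r3=0x7e
body[1] add  r5, r5, #41 → r5=0x5e
body[2] mov  r1, #0xcf → r1=0xcf
body[3] sub  r4, r2, r2 → r4=0x00
body[4] add  r3, r6, #4 → r3=0x43
body[5] mov  r6, r3 → r6=0x43
body[6] xor  r4, r2, r3 → r4=0x45
body[7] add  r4, r1, r0 → r4=0x9e
epilogue: pop r4=0xd4, sp=0xc1
epilogue: pop r1=0x3c, sp=0xc2
r5 is caller-saved → body value

REG = 0x5e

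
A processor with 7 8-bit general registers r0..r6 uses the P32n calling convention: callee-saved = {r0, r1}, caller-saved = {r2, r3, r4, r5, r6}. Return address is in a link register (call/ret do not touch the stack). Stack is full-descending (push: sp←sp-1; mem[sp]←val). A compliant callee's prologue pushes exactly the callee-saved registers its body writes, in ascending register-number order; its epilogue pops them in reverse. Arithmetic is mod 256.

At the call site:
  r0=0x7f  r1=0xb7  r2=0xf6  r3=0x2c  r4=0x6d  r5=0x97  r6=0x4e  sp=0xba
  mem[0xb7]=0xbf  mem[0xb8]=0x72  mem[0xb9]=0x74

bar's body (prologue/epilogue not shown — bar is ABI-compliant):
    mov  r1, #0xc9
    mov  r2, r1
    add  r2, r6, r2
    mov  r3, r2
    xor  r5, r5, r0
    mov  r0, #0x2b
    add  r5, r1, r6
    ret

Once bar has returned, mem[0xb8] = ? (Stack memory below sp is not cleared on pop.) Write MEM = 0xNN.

prologue: push r0 -> mem[0xb9]=0x7f, sp=0xb9
prologue: push r1 -> mem[0xb8]=0xb7, sp=0xb8
body[0] mov  r1, #0xc9 -> r1=0xc9
body[1] mov  r2, r1 -> r2=0xc9
body[2] add  r2, r6, r2 -> r2=0x17
body[3] mov  r3, r2 -> r3=0x17
body[4] xor  r5, r5, r0 -> r5=0xe8
body[5] mov  r0, #0x2b -> r0=0x2b
body[6] add  r5, r1, r6 -> r5=0x17
epilogue: pop r1=0xb7, sp=0xb9
epilogue: pop r0=0x7f, sp=0xba
prologue pushed ['r0', 'r1'] at ['0xb9', '0xb8']

MEM = 0xb7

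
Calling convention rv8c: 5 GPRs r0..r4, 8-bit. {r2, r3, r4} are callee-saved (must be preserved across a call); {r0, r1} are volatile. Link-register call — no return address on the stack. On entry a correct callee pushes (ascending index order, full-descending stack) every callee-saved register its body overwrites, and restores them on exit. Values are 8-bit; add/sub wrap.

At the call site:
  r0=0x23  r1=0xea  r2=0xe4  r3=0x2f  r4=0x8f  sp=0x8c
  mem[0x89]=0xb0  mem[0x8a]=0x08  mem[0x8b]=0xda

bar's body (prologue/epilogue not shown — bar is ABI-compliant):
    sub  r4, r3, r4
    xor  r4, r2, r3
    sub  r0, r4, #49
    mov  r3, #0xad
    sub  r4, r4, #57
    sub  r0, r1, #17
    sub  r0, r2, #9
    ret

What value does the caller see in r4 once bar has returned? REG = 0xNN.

prologue: push r3 -> mem[0x8b]=0x2f, sp=0x8b
prologue: push r4 -> mem[0x8a]=0x8f, sp=0x8a
body[0] sub  r4, r3, r4 -> r4=0xa0
body[1] xor  r4, r2, r3 -> r4=0xcb
body[2] sub  r0, r4, #49 -> r0=0x9a
body[3] mov  r3, #0xad -> r3=0xad
body[4] sub  r4, r4, #57 -> r4=0x92
body[5] sub  r0, r1, #17 -> r0=0xd9
body[6] sub  r0, r2, #9 -> r0=0xdb
epilogue: pop r4=0x8f, sp=0x8b
epilogue: pop r3=0x2f, sp=0x8c
r4 is callee-saved -> restored

REG = 0x8f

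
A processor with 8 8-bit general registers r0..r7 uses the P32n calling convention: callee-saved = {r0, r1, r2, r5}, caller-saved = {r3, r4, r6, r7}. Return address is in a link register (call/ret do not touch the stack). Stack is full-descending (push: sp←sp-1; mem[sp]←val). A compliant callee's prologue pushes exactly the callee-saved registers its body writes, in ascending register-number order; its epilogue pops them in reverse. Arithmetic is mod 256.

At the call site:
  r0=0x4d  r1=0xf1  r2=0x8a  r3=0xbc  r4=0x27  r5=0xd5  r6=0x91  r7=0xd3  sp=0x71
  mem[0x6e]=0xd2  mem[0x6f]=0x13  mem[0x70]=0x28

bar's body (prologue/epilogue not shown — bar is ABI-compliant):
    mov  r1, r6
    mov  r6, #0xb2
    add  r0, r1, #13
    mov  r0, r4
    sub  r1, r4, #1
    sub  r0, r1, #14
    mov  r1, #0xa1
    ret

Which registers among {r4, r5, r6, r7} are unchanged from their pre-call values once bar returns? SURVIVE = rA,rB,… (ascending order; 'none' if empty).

prologue: push r0 -> mem[0x70]=0x4d, sp=0x70
prologue: push r1 -> mem[0x6f]=0xf1, sp=0x6f
body[0] mov  r1, r6 -> r1=0x91
body[1] mov  r6, #0xb2 -> r6=0xb2
body[2] add  r0, r1, #13 -> r0=0x9e
body[3] mov  r0, r4 -> r0=0x27
body[4] sub  r1, r4, #1 -> r1=0x26
body[5] sub  r0, r1, #14 -> r0=0x18
body[6] mov  r1, #0xa1 -> r1=0xa1
epilogue: pop r1=0xf1, sp=0x70
epilogue: pop r0=0x4d, sp=0x71
r4: caller-saved, written=False
r5: callee-saved, written=False
r6: caller-saved, written=True
r7: caller-saved, written=False

SURVIVE = r4,r5,r7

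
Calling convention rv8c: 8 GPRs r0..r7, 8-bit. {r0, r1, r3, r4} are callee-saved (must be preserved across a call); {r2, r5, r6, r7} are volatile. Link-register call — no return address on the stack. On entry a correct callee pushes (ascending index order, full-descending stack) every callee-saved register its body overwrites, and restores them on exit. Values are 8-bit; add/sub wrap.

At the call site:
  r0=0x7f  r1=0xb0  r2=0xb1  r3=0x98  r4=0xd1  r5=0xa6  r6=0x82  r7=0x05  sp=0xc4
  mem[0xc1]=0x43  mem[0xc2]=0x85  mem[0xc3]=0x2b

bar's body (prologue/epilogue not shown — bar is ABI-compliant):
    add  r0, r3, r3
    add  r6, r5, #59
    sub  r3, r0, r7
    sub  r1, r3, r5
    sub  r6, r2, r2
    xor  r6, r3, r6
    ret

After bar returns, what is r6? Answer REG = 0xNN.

prologue: push r0 → mem[0xc3]=0x7f, sp=0xc3
prologue: push r1 → mem[0xc2]=0xb0, sp=0xc2
prologue: push r3 → mem[0xc1]=0x98, sp=0xc1
body[0] add  r0, r3, r3 → r0=0x30
body[1] add  r6, r5, #59 → r6=0xe1
body[2] sub  r3, r0, r7 → r3=0x2b
body[3] sub  r1, r3, r5 → r1=0x85
body[4] sub  r6, r2, r2 → r6=0x00
body[5] xor  r6, r3, r6 → r6=0x2b
epilogue: pop r3=0x98, sp=0xc2
epilogue: pop r1=0xb0, sp=0xc3
epilogue: pop r0=0x7f, sp=0xc4
r6 is caller-saved → body value

REG = 0x2b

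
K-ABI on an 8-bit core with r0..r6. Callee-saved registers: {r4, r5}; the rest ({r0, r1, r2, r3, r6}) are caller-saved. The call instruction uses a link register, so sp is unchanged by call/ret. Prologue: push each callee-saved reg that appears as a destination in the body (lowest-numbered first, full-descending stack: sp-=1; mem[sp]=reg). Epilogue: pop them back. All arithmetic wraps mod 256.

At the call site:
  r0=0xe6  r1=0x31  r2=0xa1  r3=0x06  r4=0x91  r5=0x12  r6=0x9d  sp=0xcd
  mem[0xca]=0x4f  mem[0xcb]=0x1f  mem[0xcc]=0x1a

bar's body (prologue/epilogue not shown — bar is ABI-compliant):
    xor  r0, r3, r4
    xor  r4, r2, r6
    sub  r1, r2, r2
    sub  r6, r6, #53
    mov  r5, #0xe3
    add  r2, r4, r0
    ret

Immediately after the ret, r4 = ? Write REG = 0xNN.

prologue: push r4 → mem[0xcc]=0x91, sp=0xcc
prologue: push r5 → mem[0xcb]=0x12, sp=0xcb
body[0] xor  r0, r3, r4 → r0=0x97
body[1] xor  r4, r2, r6 → r4=0x3c
body[2] sub  r1, r2, r2 → r1=0x00
body[3] sub  r6, r6, #53 → r6=0x68
body[4] mov  r5, #0xe3 → r5=0xe3
body[5] add  r2, r4, r0 → r2=0xd3
epilogue: pop r5=0x12, sp=0xcc
epilogue: pop r4=0x91, sp=0xcd
r4 is callee-saved → restored

REG = 0x91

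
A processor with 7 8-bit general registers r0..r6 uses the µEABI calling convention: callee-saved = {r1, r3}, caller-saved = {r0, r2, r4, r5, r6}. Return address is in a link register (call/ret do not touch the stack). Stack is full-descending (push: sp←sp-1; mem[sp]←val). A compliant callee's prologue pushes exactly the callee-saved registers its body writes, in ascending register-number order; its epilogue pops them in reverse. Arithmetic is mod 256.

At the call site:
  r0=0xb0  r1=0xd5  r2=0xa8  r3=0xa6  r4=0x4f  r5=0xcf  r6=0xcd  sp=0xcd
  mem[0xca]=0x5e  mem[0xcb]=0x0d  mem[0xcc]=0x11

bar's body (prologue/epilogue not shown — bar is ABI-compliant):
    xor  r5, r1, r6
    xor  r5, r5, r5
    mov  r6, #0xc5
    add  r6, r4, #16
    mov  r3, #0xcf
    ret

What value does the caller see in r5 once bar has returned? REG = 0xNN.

prologue: push r3 -> mem[0xcc]=0xa6, sp=0xcc
body[0] xor  r5, r1, r6 -> r5=0x18
body[1] xor  r5, r5, r5 -> r5=0x00
body[2] mov  r6, #0xc5 -> r6=0xc5
body[3] add  r6, r4, #16 -> r6=0x5f
body[4] mov  r3, #0xcf -> r3=0xcf
epilogue: pop r3=0xa6, sp=0xcd
r5 is caller-saved -> body value

REG = 0x00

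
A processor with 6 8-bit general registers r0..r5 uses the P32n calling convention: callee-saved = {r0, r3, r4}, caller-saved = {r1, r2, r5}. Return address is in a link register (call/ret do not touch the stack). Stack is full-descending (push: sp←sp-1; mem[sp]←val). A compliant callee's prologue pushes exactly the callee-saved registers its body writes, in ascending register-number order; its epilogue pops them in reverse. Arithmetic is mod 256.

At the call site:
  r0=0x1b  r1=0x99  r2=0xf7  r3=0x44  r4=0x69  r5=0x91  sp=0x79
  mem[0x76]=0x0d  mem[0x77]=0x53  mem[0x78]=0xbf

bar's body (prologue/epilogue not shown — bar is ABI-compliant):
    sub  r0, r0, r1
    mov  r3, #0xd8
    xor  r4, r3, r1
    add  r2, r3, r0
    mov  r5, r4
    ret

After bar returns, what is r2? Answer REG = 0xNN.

prologue: push r0 → mem[0x78]=0x1b, sp=0x78
prologue: push r3 → mem[0x77]=0x44, sp=0x77
prologue: push r4 → mem[0x76]=0x69, sp=0x76
body[0] sub  r0, r0, r1 → r0=0x82
body[1] mov  r3, #0xd8 → r3=0xd8
body[2] xor  r4, r3, r1 → r4=0x41
body[3] add  r2, r3, r0 → r2=0x5a
body[4] mov  r5, r4 → r5=0x41
epilogue: pop r4=0x69, sp=0x77
epilogue: pop r3=0x44, sp=0x78
epilogue: pop r0=0x1b, sp=0x79
r2 is caller-saved → body value

REG = 0x5a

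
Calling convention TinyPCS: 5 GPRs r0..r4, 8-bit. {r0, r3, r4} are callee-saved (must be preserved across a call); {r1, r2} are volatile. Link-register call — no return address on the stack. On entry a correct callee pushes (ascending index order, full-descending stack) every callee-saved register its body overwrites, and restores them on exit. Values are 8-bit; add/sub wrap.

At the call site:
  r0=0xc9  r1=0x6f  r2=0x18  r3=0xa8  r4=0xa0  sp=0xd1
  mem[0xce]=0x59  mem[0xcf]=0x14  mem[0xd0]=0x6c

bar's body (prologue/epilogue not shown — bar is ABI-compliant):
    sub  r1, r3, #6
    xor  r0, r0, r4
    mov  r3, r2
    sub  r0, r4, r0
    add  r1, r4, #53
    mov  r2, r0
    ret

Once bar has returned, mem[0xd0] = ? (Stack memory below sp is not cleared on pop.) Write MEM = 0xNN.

MEM = 0xc9

prologue: push r0 → mem[0xd0]=0xc9, sp=0xd0
prologue: push r3 → mem[0xcf]=0xa8, sp=0xcf
body[0] sub  r1, r3, #6 → r1=0xa2
body[1] xor  r0, r0, r4 → r0=0x69
body[2] mov  r3, r2 → r3=0x18
body[3] sub  r0, r4, r0 → r0=0x37
body[4] add  r1, r4, #53 → r1=0xd5
body[5] mov  r2, r0 → r2=0x37
epilogue: pop r3=0xa8, sp=0xd0
epilogue: pop r0=0xc9, sp=0xd1
prologue pushed ['r0', 'r3'] at ['0xd0', '0xcf']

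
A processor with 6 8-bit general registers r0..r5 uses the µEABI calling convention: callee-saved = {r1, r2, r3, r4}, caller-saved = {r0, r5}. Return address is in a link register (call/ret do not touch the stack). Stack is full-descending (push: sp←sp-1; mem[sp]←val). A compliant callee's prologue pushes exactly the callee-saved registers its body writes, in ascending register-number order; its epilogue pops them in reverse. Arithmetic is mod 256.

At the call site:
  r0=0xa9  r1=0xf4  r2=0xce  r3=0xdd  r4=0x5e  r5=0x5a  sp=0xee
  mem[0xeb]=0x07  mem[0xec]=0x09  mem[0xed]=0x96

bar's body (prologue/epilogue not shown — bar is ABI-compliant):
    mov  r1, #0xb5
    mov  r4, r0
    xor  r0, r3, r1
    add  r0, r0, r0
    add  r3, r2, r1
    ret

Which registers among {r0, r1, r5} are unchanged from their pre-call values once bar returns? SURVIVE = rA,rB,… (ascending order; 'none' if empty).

prologue: push r1 -> mem[0xed]=0xf4, sp=0xed
prologue: push r3 -> mem[0xec]=0xdd, sp=0xec
prologue: push r4 -> mem[0xeb]=0x5e, sp=0xeb
body[0] mov  r1, #0xb5 -> r1=0xb5
body[1] mov  r4, r0 -> r4=0xa9
body[2] xor  r0, r3, r1 -> r0=0x68
body[3] add  r0, r0, r0 -> r0=0xd0
body[4] add  r3, r2, r1 -> r3=0x83
epilogue: pop r4=0x5e, sp=0xec
epilogue: pop r3=0xdd, sp=0xed
epilogue: pop r1=0xf4, sp=0xee
r0: caller-saved, written=True
r1: callee-saved, written=True
r5: caller-saved, written=False

SURVIVE = r1,r5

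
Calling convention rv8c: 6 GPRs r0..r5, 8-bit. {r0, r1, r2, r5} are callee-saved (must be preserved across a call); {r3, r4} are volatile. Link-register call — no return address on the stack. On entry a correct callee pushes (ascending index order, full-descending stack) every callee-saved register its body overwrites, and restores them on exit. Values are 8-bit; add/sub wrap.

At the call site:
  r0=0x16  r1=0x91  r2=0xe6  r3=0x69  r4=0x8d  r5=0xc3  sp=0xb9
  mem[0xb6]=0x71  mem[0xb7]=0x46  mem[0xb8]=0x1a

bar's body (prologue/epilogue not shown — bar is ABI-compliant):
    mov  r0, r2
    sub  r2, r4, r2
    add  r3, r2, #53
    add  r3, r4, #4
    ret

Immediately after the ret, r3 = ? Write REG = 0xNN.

prologue: push r0 → mem[0xb8]=0x16, sp=0xb8
prologue: push r2 → mem[0xb7]=0xe6, sp=0xb7
body[0] mov  r0, r2 → r0=0xe6
body[1] sub  r2, r4, r2 → r2=0xa7
body[2] add  r3, r2, #53 → r3=0xdc
body[3] add  r3, r4, #4 → r3=0x91
epilogue: pop r2=0xe6, sp=0xb8
epilogue: pop r0=0x16, sp=0xb9
r3 is caller-saved → body value

REG = 0x91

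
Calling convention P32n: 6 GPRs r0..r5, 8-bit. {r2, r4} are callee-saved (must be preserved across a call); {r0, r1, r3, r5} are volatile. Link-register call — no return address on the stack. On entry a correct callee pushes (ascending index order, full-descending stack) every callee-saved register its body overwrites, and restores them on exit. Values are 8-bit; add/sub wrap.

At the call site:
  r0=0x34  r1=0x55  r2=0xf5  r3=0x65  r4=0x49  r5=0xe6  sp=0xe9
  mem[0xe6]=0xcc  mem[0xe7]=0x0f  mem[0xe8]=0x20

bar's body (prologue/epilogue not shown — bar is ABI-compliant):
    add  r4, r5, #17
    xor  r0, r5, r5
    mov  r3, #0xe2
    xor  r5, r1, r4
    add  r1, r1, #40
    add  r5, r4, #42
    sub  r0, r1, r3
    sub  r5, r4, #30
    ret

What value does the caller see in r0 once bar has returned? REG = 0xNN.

prologue: push r4 -> mem[0xe8]=0x49, sp=0xe8
body[0] add  r4, r5, #17 -> r4=0xf7
body[1] xor  r0, r5, r5 -> r0=0x00
body[2] mov  r3, #0xe2 -> r3=0xe2
body[3] xor  r5, r1, r4 -> r5=0xa2
body[4] add  r1, r1, #40 -> r1=0x7d
body[5] add  r5, r4, #42 -> r5=0x21
body[6] sub  r0, r1, r3 -> r0=0x9b
body[7] sub  r5, r4, #30 -> r5=0xd9
epilogue: pop r4=0x49, sp=0xe9
r0 is caller-saved -> body value

REG = 0x9b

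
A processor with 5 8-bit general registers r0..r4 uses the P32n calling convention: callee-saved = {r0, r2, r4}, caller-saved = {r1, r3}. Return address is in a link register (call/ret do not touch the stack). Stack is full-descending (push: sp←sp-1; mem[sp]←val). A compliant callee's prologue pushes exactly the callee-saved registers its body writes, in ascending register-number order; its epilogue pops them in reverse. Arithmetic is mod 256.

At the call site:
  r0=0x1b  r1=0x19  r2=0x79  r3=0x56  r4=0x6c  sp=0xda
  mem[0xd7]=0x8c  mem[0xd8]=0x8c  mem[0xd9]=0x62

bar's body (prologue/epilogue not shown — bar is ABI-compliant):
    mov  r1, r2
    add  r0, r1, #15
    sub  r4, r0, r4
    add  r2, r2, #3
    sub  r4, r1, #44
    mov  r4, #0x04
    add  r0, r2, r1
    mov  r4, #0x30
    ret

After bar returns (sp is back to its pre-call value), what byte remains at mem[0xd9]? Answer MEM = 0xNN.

MEM = 0x1b

prologue: push r0 → mem[0xd9]=0x1b, sp=0xd9
prologue: push r2 → mem[0xd8]=0x79, sp=0xd8
prologue: push r4 → mem[0xd7]=0x6c, sp=0xd7
body[0] mov  r1, r2 → r1=0x79
body[1] add  r0, r1, #15 → r0=0x88
body[2] sub  r4, r0, r4 → r4=0x1c
body[3] add  r2, r2, #3 → r2=0x7c
body[4] sub  r4, r1, #44 → r4=0x4d
body[5] mov  r4, #0x04 → r4=0x04
body[6] add  r0, r2, r1 → r0=0xf5
body[7] mov  r4, #0x30 → r4=0x30
epilogue: pop r4=0x6c, sp=0xd8
epilogue: pop r2=0x79, sp=0xd9
epilogue: pop r0=0x1b, sp=0xda
prologue pushed ['r0', 'r2', 'r4'] at ['0xd9', '0xd8', '0xd7']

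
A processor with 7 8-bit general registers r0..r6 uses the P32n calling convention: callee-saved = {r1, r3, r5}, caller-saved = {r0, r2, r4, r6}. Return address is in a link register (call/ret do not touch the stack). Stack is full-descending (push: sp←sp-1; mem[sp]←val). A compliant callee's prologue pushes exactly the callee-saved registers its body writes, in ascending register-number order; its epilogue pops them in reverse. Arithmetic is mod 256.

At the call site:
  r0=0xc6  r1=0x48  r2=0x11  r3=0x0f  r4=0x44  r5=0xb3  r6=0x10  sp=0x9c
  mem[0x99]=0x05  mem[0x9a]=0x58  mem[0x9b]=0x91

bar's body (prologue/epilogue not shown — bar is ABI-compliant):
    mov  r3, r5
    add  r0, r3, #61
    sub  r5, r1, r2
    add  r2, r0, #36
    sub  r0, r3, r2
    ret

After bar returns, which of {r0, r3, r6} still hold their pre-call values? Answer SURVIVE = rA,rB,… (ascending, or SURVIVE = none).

SURVIVE = r3,r6

prologue: push r3 → mem[0x9b]=0x0f, sp=0x9b
prologue: push r5 → mem[0x9a]=0xb3, sp=0x9a
body[0] mov  r3, r5 → r3=0xb3
body[1] add  r0, r3, #61 → r0=0xf0
body[2] sub  r5, r1, r2 → r5=0x37
body[3] add  r2, r0, #36 → r2=0x14
body[4] sub  r0, r3, r2 → r0=0x9f
epilogue: pop r5=0xb3, sp=0x9b
epilogue: pop r3=0x0f, sp=0x9c
r0: caller-saved, written=True
r3: callee-saved, written=True
r6: caller-saved, written=False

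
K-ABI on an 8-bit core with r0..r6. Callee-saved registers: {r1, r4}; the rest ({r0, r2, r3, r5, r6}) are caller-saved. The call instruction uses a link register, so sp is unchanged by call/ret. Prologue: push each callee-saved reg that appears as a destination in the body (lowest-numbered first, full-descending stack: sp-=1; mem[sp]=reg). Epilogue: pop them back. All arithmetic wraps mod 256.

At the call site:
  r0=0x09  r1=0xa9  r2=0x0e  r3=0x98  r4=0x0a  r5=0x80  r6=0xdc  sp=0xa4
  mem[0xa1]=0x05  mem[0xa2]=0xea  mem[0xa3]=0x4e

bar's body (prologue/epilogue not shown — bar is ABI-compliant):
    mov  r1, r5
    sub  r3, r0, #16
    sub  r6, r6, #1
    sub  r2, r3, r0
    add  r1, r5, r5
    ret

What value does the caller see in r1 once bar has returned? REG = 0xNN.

prologue: push r1 -> mem[0xa3]=0xa9, sp=0xa3
body[0] mov  r1, r5 -> r1=0x80
body[1] sub  r3, r0, #16 -> r3=0xf9
body[2] sub  r6, r6, #1 -> r6=0xdb
body[3] sub  r2, r3, r0 -> r2=0xf0
body[4] add  r1, r5, r5 -> r1=0x00
epilogue: pop r1=0xa9, sp=0xa4
r1 is callee-saved -> restored

REG = 0xa9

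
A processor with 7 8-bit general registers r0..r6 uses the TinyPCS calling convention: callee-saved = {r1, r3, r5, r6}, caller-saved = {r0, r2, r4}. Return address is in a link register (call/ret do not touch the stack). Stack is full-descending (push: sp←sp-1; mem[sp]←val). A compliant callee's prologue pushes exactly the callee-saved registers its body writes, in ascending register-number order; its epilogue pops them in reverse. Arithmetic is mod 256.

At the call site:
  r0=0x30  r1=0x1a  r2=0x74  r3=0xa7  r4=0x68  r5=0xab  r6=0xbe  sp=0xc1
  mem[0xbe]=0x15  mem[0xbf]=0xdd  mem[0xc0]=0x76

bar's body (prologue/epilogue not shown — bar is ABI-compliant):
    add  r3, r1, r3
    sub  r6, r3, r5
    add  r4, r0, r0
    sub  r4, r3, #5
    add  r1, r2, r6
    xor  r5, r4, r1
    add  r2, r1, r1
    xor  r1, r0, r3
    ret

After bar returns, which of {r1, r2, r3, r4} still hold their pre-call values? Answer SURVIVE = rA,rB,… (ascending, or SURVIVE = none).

prologue: push r1 -> mem[0xc0]=0x1a, sp=0xc0
prologue: push r3 -> mem[0xbf]=0xa7, sp=0xbf
prologue: push r5 -> mem[0xbe]=0xab, sp=0xbe
prologue: push r6 -> mem[0xbd]=0xbe, sp=0xbd
body[0] add  r3, r1, r3 -> r3=0xc1
body[1] sub  r6, r3, r5 -> r6=0x16
body[2] add  r4, r0, r0 -> r4=0x60
body[3] sub  r4, r3, #5 -> r4=0xbc
body[4] add  r1, r2, r6 -> r1=0x8a
body[5] xor  r5, r4, r1 -> r5=0x36
body[6] add  r2, r1, r1 -> r2=0x14
body[7] xor  r1, r0, r3 -> r1=0xf1
epilogue: pop r6=0xbe, sp=0xbe
epilogue: pop r5=0xab, sp=0xbf
epilogue: pop r3=0xa7, sp=0xc0
epilogue: pop r1=0x1a, sp=0xc1
r1: callee-saved, written=True
r2: caller-saved, written=True
r3: callee-saved, written=True
r4: caller-saved, written=True

SURVIVE = r1,r3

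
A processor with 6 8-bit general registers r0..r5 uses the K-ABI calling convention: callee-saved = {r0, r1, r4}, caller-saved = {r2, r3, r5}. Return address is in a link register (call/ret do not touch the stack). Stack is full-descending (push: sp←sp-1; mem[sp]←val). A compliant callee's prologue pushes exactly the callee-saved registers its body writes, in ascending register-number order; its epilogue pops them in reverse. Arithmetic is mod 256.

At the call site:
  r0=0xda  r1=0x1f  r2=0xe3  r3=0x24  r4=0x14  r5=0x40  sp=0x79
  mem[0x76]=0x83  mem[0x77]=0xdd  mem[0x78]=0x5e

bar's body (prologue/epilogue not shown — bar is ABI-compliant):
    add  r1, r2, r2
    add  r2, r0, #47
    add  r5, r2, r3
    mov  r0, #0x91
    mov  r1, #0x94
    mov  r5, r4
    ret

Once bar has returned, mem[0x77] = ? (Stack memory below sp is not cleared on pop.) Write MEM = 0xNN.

prologue: push r0 → mem[0x78]=0xda, sp=0x78
prologue: push r1 → mem[0x77]=0x1f, sp=0x77
body[0] add  r1, r2, r2 → r1=0xc6
body[1] add  r2, r0, #47 → r2=0x09
body[2] add  r5, r2, r3 → r5=0x2d
body[3] mov  r0, #0x91 → r0=0x91
body[4] mov  r1, #0x94 → r1=0x94
body[5] mov  r5, r4 → r5=0x14
epilogue: pop r1=0x1f, sp=0x78
epilogue: pop r0=0xda, sp=0x79
prologue pushed ['r0', 'r1'] at ['0x78', '0x77']

MEM = 0x1f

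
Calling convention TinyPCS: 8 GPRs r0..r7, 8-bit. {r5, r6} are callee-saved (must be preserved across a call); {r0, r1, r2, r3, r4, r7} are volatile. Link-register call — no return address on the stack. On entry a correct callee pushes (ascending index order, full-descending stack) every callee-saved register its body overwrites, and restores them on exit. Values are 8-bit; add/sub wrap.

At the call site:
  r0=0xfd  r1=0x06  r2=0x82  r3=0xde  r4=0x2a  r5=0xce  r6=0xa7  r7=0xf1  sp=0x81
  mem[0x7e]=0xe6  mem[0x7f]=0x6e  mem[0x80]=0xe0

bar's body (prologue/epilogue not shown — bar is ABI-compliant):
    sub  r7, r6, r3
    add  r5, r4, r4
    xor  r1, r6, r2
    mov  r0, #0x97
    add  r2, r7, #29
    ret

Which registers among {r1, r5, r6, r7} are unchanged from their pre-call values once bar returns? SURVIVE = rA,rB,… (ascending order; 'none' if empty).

SURVIVE = r5,r6

prologue: push r5 → mem[0x80]=0xce, sp=0x80
body[0] sub  r7, r6, r3 → r7=0xc9
body[1] add  r5, r4, r4 → r5=0x54
body[2] xor  r1, r6, r2 → r1=0x25
body[3] mov  r0, #0x97 → r0=0x97
body[4] add  r2, r7, #29 → r2=0xe6
epilogue: pop r5=0xce, sp=0x81
r1: caller-saved, written=True
r5: callee-saved, written=True
r6: callee-saved, written=False
r7: caller-saved, written=True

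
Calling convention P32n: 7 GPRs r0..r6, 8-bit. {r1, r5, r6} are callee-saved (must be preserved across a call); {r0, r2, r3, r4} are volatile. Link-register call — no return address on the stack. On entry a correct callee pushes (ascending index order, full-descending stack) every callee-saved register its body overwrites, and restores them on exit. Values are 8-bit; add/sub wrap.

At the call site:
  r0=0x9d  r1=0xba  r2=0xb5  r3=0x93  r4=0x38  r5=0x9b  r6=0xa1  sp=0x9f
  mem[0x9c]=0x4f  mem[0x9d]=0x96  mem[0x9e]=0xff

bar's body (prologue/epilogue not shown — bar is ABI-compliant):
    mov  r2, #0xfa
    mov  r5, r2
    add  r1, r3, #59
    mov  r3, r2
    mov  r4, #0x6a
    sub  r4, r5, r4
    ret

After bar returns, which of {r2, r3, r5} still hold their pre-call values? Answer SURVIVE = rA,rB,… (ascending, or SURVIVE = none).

prologue: push r1 → mem[0x9e]=0xba, sp=0x9e
prologue: push r5 → mem[0x9d]=0x9b, sp=0x9d
body[0] mov  r2, #0xfa → r2=0xfa
body[1] mov  r5, r2 → r5=0xfa
body[2] add  r1, r3, #59 → r1=0xce
body[3] mov  r3, r2 → r3=0xfa
body[4] mov  r4, #0x6a → r4=0x6a
body[5] sub  r4, r5, r4 → r4=0x90
epilogue: pop r5=0x9b, sp=0x9e
epilogue: pop r1=0xba, sp=0x9f
r2: caller-saved, written=True
r3: caller-saved, written=True
r5: callee-saved, written=True

SURVIVE = r5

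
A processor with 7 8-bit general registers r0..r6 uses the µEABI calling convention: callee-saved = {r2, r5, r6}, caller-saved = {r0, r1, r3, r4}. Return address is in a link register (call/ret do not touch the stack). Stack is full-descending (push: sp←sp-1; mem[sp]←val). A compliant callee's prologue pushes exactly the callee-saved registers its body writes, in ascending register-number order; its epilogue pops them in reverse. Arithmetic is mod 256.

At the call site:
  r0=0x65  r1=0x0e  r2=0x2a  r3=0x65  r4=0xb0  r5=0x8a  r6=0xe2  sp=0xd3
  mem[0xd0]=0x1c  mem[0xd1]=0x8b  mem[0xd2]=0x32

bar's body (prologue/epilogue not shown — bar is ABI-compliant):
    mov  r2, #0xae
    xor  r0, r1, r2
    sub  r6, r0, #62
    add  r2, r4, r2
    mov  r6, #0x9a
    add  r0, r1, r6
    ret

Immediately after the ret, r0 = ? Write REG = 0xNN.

prologue: push r2 → mem[0xd2]=0x2a, sp=0xd2
prologue: push r6 → mem[0xd1]=0xe2, sp=0xd1
body[0] mov  r2, #0xae → r2=0xae
body[1] xor  r0, r1, r2 → r0=0xa0
body[2] sub  r6, r0, #62 → r6=0x62
body[3] add  r2, r4, r2 → r2=0x5e
body[4] mov  r6, #0x9a → r6=0x9a
body[5] add  r0, r1, r6 → r0=0xa8
epilogue: pop r6=0xe2, sp=0xd2
epilogue: pop r2=0x2a, sp=0xd3
r0 is caller-saved → body value

REG = 0xa8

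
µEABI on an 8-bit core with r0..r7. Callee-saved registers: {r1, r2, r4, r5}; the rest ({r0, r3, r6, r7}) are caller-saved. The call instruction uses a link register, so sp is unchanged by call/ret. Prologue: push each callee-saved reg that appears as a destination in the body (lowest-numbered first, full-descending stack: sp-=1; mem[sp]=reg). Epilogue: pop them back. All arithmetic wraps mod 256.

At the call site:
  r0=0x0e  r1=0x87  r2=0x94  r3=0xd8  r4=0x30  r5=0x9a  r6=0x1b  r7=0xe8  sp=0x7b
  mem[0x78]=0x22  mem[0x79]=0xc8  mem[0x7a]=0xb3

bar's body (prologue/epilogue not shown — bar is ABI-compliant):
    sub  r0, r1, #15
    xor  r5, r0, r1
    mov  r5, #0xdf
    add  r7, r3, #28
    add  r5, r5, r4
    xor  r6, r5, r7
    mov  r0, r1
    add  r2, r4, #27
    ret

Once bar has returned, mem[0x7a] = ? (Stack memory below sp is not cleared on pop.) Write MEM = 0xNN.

MEM = 0x94

prologue: push r2 → mem[0x7a]=0x94, sp=0x7a
prologue: push r5 → mem[0x79]=0x9a, sp=0x79
body[0] sub  r0, r1, #15 → r0=0x78
body[1] xor  r5, r0, r1 → r5=0xff
body[2] mov  r5, #0xdf → r5=0xdf
body[3] add  r7, r3, #28 → r7=0xf4
body[4] add  r5, r5, r4 → r5=0x0f
body[5] xor  r6, r5, r7 → r6=0xfb
body[6] mov  r0, r1 → r0=0x87
body[7] add  r2, r4, #27 → r2=0x4b
epilogue: pop r5=0x9a, sp=0x7a
epilogue: pop r2=0x94, sp=0x7b
prologue pushed ['r2', 'r5'] at ['0x7a', '0x79']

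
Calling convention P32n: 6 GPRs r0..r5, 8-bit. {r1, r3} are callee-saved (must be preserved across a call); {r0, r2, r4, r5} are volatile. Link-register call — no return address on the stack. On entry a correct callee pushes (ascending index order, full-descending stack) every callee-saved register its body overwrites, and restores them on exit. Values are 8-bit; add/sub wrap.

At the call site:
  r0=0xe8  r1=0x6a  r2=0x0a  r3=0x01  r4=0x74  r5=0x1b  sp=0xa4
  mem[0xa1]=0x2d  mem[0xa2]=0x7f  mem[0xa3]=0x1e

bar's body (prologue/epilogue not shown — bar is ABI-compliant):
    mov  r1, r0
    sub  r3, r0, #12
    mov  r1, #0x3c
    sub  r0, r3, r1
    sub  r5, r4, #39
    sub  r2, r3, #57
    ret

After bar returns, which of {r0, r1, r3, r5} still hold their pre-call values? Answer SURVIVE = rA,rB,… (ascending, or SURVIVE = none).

prologue: push r1 → mem[0xa3]=0x6a, sp=0xa3
prologue: push r3 → mem[0xa2]=0x01, sp=0xa2
body[0] mov  r1, r0 → r1=0xe8
body[1] sub  r3, r0, #12 → r3=0xdc
body[2] mov  r1, #0x3c → r1=0x3c
body[3] sub  r0, r3, r1 → r0=0xa0
body[4] sub  r5, r4, #39 → r5=0x4d
body[5] sub  r2, r3, #57 → r2=0xa3
epilogue: pop r3=0x01, sp=0xa3
epilogue: pop r1=0x6a, sp=0xa4
r0: caller-saved, written=True
r1: callee-saved, written=True
r3: callee-saved, written=True
r5: caller-saved, written=True

SURVIVE = r1,r3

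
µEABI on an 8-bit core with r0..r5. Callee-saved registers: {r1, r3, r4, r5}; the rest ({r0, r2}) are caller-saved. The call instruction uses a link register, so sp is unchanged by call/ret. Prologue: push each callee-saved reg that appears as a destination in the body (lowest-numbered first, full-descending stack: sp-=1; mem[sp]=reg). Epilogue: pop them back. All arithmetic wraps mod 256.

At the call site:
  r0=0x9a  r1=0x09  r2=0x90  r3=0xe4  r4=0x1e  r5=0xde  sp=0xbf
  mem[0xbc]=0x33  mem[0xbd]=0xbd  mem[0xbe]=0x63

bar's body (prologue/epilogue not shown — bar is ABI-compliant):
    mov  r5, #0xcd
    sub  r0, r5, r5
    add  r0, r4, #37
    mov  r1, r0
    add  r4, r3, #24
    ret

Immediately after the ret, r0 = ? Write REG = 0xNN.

REG = 0x43

prologue: push r1 -> mem[0xbe]=0x09, sp=0xbe
prologue: push r4 -> mem[0xbd]=0x1e, sp=0xbd
prologue: push r5 -> mem[0xbc]=0xde, sp=0xbc
body[0] mov  r5, #0xcd -> r5=0xcd
body[1] sub  r0, r5, r5 -> r0=0x00
body[2] add  r0, r4, #37 -> r0=0x43
body[3] mov  r1, r0 -> r1=0x43
body[4] add  r4, r3, #24 -> r4=0xfc
epilogue: pop r5=0xde, sp=0xbd
epilogue: pop r4=0x1e, sp=0xbe
epilogue: pop r1=0x09, sp=0xbf
r0 is caller-saved -> body value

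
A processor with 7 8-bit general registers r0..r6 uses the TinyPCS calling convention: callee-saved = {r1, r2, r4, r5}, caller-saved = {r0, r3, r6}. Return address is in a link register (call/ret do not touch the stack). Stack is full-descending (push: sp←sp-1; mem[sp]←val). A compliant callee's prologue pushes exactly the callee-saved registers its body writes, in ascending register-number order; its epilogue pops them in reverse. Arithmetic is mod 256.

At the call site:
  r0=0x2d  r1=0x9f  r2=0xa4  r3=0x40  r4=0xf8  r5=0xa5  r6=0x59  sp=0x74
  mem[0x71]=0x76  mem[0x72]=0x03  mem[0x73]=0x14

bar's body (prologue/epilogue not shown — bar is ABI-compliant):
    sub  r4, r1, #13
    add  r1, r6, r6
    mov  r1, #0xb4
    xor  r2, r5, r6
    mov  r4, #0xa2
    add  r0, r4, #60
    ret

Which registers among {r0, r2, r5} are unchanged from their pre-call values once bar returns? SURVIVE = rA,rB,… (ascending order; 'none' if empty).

SURVIVE = r2,r5

prologue: push r1 -> mem[0x73]=0x9f, sp=0x73
prologue: push r2 -> mem[0x72]=0xa4, sp=0x72
prologue: push r4 -> mem[0x71]=0xf8, sp=0x71
body[0] sub  r4, r1, #13 -> r4=0x92
body[1] add  r1, r6, r6 -> r1=0xb2
body[2] mov  r1, #0xb4 -> r1=0xb4
body[3] xor  r2, r5, r6 -> r2=0xfc
body[4] mov  r4, #0xa2 -> r4=0xa2
body[5] add  r0, r4, #60 -> r0=0xde
epilogue: pop r4=0xf8, sp=0x72
epilogue: pop r2=0xa4, sp=0x73
epilogue: pop r1=0x9f, sp=0x74
r0: caller-saved, written=True
r2: callee-saved, written=True
r5: callee-saved, written=False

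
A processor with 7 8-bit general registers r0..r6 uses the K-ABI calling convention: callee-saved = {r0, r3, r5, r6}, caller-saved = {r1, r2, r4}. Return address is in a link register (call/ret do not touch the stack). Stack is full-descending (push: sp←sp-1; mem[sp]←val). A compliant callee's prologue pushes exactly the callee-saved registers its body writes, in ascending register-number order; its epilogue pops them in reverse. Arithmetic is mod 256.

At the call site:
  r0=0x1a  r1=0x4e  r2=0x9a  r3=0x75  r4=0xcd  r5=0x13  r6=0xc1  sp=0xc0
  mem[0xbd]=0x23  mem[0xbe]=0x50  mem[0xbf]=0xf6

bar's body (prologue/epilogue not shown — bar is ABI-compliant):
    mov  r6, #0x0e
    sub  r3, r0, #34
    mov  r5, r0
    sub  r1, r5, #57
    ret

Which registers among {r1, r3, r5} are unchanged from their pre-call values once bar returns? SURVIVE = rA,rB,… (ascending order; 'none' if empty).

SURVIVE = r3,r5

prologue: push r3 → mem[0xbf]=0x75, sp=0xbf
prologue: push r5 → mem[0xbe]=0x13, sp=0xbe
prologue: push r6 → mem[0xbd]=0xc1, sp=0xbd
body[0] mov  r6, #0x0e → r6=0x0e
body[1] sub  r3, r0, #34 → r3=0xf8
body[2] mov  r5, r0 → r5=0x1a
body[3] sub  r1, r5, #57 → r1=0xe1
epilogue: pop r6=0xc1, sp=0xbe
epilogue: pop r5=0x13, sp=0xbf
epilogue: pop r3=0x75, sp=0xc0
r1: caller-saved, written=True
r3: callee-saved, written=True
r5: callee-saved, written=True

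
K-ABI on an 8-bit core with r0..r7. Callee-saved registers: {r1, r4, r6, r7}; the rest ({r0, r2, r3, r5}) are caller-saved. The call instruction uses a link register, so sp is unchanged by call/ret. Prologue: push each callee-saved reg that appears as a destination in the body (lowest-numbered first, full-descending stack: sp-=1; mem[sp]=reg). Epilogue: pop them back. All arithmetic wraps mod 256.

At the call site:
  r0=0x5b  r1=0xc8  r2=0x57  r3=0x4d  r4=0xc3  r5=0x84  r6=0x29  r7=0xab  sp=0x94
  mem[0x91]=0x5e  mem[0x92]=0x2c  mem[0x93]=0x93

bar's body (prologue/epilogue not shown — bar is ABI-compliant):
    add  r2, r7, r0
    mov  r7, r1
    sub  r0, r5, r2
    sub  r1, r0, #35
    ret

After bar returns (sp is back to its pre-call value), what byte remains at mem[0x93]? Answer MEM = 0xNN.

MEM = 0xc8

prologue: push r1 -> mem[0x93]=0xc8, sp=0x93
prologue: push r7 -> mem[0x92]=0xab, sp=0x92
body[0] add  r2, r7, r0 -> r2=0x06
body[1] mov  r7, r1 -> r7=0xc8
body[2] sub  r0, r5, r2 -> r0=0x7e
body[3] sub  r1, r0, #35 -> r1=0x5b
epilogue: pop r7=0xab, sp=0x93
epilogue: pop r1=0xc8, sp=0x94
prologue pushed ['r1', 'r7'] at ['0x93', '0x92']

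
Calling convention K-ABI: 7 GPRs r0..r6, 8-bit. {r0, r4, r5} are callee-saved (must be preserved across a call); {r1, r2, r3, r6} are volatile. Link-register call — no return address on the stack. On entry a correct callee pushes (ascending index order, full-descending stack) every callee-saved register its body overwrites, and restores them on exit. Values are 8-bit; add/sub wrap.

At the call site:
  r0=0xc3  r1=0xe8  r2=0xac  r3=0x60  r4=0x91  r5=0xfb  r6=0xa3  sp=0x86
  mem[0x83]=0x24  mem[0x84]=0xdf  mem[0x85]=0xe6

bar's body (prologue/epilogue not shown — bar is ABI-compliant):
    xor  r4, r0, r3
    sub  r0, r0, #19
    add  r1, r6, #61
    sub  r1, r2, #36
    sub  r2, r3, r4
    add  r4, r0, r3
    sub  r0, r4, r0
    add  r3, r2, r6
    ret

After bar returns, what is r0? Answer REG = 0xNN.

prologue: push r0 → mem[0x85]=0xc3, sp=0x85
prologue: push r4 → mem[0x84]=0x91, sp=0x84
body[0] xor  r4, r0, r3 → r4=0xa3
body[1] sub  r0, r0, #19 → r0=0xb0
body[2] add  r1, r6, #61 → r1=0xe0
body[3] sub  r1, r2, #36 → r1=0x88
body[4] sub  r2, r3, r4 → r2=0xbd
body[5] add  r4, r0, r3 → r4=0x10
body[6] sub  r0, r4, r0 → r0=0x60
body[7] add  r3, r2, r6 → r3=0x60
epilogue: pop r4=0x91, sp=0x85
epilogue: pop r0=0xc3, sp=0x86
r0 is callee-saved → restored

REG = 0xc3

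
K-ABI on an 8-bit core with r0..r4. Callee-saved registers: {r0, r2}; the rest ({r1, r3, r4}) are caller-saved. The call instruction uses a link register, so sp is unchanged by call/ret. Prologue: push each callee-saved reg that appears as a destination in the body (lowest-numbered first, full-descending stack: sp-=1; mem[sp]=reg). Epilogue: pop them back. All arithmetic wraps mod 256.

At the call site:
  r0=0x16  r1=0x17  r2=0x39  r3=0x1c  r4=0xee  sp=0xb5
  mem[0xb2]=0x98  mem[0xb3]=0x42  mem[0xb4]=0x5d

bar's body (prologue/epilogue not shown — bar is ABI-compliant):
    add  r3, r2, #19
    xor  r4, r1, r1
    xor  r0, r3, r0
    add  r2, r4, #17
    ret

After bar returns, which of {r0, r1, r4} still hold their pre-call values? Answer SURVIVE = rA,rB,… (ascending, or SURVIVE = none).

prologue: push r0 → mem[0xb4]=0x16, sp=0xb4
prologue: push r2 → mem[0xb3]=0x39, sp=0xb3
body[0] add  r3, r2, #19 → r3=0x4c
body[1] xor  r4, r1, r1 → r4=0x00
body[2] xor  r0, r3, r0 → r0=0x5a
body[3] add  r2, r4, #17 → r2=0x11
epilogue: pop r2=0x39, sp=0xb4
epilogue: pop r0=0x16, sp=0xb5
r0: callee-saved, written=True
r1: caller-saved, written=False
r4: caller-saved, written=True

SURVIVE = r0,r1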